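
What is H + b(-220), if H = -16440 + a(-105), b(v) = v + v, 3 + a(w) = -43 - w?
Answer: -16821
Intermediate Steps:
a(w) = -46 - w (a(w) = -3 + (-43 - w) = -46 - w)
b(v) = 2*v
H = -16381 (H = -16440 + (-46 - 1*(-105)) = -16440 + (-46 + 105) = -16440 + 59 = -16381)
H + b(-220) = -16381 + 2*(-220) = -16381 - 440 = -16821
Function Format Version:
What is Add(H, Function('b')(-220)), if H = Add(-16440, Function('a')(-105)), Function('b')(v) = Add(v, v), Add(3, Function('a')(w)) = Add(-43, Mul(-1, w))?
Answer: -16821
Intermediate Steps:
Function('a')(w) = Add(-46, Mul(-1, w)) (Function('a')(w) = Add(-3, Add(-43, Mul(-1, w))) = Add(-46, Mul(-1, w)))
Function('b')(v) = Mul(2, v)
H = -16381 (H = Add(-16440, Add(-46, Mul(-1, -105))) = Add(-16440, Add(-46, 105)) = Add(-16440, 59) = -16381)
Add(H, Function('b')(-220)) = Add(-16381, Mul(2, -220)) = Add(-16381, -440) = -16821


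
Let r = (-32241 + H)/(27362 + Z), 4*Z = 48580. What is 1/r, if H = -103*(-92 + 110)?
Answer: -13169/11365 ≈ -1.1587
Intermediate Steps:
Z = 12145 (Z = (¼)*48580 = 12145)
H = -1854 (H = -103*18 = -1854)
r = -11365/13169 (r = (-32241 - 1854)/(27362 + 12145) = -34095/39507 = -34095*1/39507 = -11365/13169 ≈ -0.86301)
1/r = 1/(-11365/13169) = -13169/11365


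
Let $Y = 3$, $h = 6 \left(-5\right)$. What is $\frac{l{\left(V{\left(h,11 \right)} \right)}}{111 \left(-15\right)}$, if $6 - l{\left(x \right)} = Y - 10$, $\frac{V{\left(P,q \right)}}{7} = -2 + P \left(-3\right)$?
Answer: $- \frac{13}{1665} \approx -0.0078078$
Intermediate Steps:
$h = -30$
$V{\left(P,q \right)} = -14 - 21 P$ ($V{\left(P,q \right)} = 7 \left(-2 + P \left(-3\right)\right) = 7 \left(-2 - 3 P\right) = -14 - 21 P$)
$l{\left(x \right)} = 13$ ($l{\left(x \right)} = 6 - \left(3 - 10\right) = 6 - -7 = 6 + 7 = 13$)
$\frac{l{\left(V{\left(h,11 \right)} \right)}}{111 \left(-15\right)} = \frac{13}{111 \left(-15\right)} = \frac{13}{-1665} = 13 \left(- \frac{1}{1665}\right) = - \frac{13}{1665}$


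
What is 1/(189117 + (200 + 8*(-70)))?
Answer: 1/188757 ≈ 5.2978e-6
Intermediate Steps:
1/(189117 + (200 + 8*(-70))) = 1/(189117 + (200 - 560)) = 1/(189117 - 360) = 1/188757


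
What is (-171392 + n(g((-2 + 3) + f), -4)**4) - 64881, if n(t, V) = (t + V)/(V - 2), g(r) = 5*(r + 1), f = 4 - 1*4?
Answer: -236272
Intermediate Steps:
f = 0 (f = 4 - 4 = 0)
g(r) = 5 + 5*r (g(r) = 5*(1 + r) = 5 + 5*r)
n(t, V) = (V + t)/(-2 + V)
(-171392 + n(g((-2 + 3) + f), -4)**4) - 64881 = (-171392 + ((-4 + (5 + 5*((-2 + 3) + 0)))/(-2 - 4))**4) - 64881 = (-171392 + ((-4 + (5 + 5*(1 + 0)))/(-6))**4) - 64881 = (-171392 + (-(-4 + (5 + 5*1))/6)**4) - 64881 = (-171392 + (-(-4 + (5 + 5))/6)**4) - 64881 = (-171392 + (-(-4 + 10)/6)**4) - 64881 = (-171392 + (-1/6*6)**4) - 64881 = (-171392 + (-1)**4) - 64881 = (-171392 + 1) - 64881 = -171391 - 64881 = -236272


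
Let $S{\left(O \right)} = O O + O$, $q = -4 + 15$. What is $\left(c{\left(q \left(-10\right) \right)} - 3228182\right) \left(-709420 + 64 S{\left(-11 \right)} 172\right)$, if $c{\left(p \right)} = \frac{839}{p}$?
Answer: $- \frac{17806887675414}{11} \approx -1.6188 \cdot 10^{12}$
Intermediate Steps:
$q = 11$
$S{\left(O \right)} = O + O^{2}$ ($S{\left(O \right)} = O^{2} + O = O + O^{2}$)
$\left(c{\left(q \left(-10\right) \right)} - 3228182\right) \left(-709420 + 64 S{\left(-11 \right)} 172\right) = \left(\frac{839}{11 \left(-10\right)} - 3228182\right) \left(-709420 + 64 \left(- 11 \left(1 - 11\right)\right) 172\right) = \left(\frac{839}{-110} - 3228182\right) \left(-709420 + 64 \left(\left(-11\right) \left(-10\right)\right) 172\right) = \left(839 \left(- \frac{1}{110}\right) - 3228182\right) \left(-709420 + 64 \cdot 110 \cdot 172\right) = \left(- \frac{839}{110} - 3228182\right) \left(-709420 + 7040 \cdot 172\right) = - \frac{355100859 \left(-709420 + 1210880\right)}{110} = \left(- \frac{355100859}{110}\right) 501460 = - \frac{17806887675414}{11}$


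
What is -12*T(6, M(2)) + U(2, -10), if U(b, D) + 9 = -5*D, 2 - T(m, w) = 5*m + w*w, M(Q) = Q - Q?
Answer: 377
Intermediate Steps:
M(Q) = 0
T(m, w) = 2 - w² - 5*m (T(m, w) = 2 - (5*m + w*w) = 2 - (5*m + w²) = 2 - (w² + 5*m) = 2 + (-w² - 5*m) = 2 - w² - 5*m)
U(b, D) = -9 - 5*D
-12*T(6, M(2)) + U(2, -10) = -12*(2 - 1*0² - 5*6) + (-9 - 5*(-10)) = -12*(2 - 1*0 - 30) + (-9 + 50) = -12*(2 + 0 - 30) + 41 = -12*(-28) + 41 = 336 + 41 = 377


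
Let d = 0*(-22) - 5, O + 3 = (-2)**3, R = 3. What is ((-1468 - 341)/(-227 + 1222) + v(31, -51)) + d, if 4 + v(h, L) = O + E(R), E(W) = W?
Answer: -18724/995 ≈ -18.818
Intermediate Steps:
O = -11 (O = -3 + (-2)**3 = -3 - 8 = -11)
d = -5 (d = 0 - 5 = -5)
v(h, L) = -12 (v(h, L) = -4 + (-11 + 3) = -4 - 8 = -12)
((-1468 - 341)/(-227 + 1222) + v(31, -51)) + d = ((-1468 - 341)/(-227 + 1222) - 12) - 5 = (-1809/995 - 12) - 5 = -13749/995 - 5 = -18724/995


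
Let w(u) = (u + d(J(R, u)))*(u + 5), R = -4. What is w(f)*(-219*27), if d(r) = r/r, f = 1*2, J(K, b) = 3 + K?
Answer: -124173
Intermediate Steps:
f = 2
d(r) = 1
w(u) = (1 + u)*(5 + u) (w(u) = (u + 1)*(u + 5) = (1 + u)*(5 + u))
w(f)*(-219*27) = (5 + 2² + 6*2)*(-219*27) = (5 + 4 + 12)*(-5913) = 21*(-5913) = -124173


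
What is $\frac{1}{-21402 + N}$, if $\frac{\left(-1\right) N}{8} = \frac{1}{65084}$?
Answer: $- \frac{16271}{348231944} \approx -4.6725 \cdot 10^{-5}$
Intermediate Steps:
$N = - \frac{2}{16271}$ ($N = - \frac{8}{65084} = \left(-8\right) \frac{1}{65084} = - \frac{2}{16271} \approx -0.00012292$)
$\frac{1}{-21402 + N} = \frac{1}{-21402 - \frac{2}{16271}} = \frac{1}{- \frac{348231944}{16271}} = - \frac{16271}{348231944}$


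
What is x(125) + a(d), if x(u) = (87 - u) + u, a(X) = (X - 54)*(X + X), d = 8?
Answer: -649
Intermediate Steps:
a(X) = 2*X*(-54 + X) (a(X) = (-54 + X)*(2*X) = 2*X*(-54 + X))
x(u) = 87
x(125) + a(d) = 87 + 2*8*(-54 + 8) = 87 + 2*8*(-46) = 87 - 736 = -649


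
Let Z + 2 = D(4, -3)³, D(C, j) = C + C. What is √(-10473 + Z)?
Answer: 9*I*√123 ≈ 99.815*I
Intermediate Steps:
D(C, j) = 2*C
Z = 510 (Z = -2 + (2*4)³ = -2 + 8³ = -2 + 512 = 510)
√(-10473 + Z) = √(-10473 + 510) = √(-9963) = 9*I*√123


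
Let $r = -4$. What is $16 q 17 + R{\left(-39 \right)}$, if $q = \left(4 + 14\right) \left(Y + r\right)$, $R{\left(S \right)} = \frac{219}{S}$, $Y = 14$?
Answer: $\frac{636407}{13} \approx 48954.0$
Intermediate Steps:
$q = 180$ ($q = \left(4 + 14\right) \left(14 - 4\right) = 18 \cdot 10 = 180$)
$16 q 17 + R{\left(-39 \right)} = 16 \cdot 180 \cdot 17 + \frac{219}{-39} = 2880 \cdot 17 + 219 \left(- \frac{1}{39}\right) = 48960 - \frac{73}{13} = \frac{636407}{13}$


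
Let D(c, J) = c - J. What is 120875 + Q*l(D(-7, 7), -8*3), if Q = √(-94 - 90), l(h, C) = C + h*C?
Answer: 120875 + 624*I*√46 ≈ 1.2088e+5 + 4232.2*I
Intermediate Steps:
l(h, C) = C + C*h
Q = 2*I*√46 (Q = √(-184) = 2*I*√46 ≈ 13.565*I)
120875 + Q*l(D(-7, 7), -8*3) = 120875 + (2*I*√46)*((-8*3)*(1 + (-7 - 1*7))) = 120875 + (2*I*√46)*(-24*(1 + (-7 - 7))) = 120875 + (2*I*√46)*(-24*(1 - 14)) = 120875 + (2*I*√46)*(-24*(-13)) = 120875 + (2*I*√46)*312 = 120875 + 624*I*√46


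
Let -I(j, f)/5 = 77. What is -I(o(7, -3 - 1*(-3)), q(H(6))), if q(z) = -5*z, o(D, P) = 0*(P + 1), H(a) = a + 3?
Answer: 385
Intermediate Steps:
H(a) = 3 + a
o(D, P) = 0 (o(D, P) = 0*(1 + P) = 0)
I(j, f) = -385 (I(j, f) = -5*77 = -385)
-I(o(7, -3 - 1*(-3)), q(H(6))) = -1*(-385) = 385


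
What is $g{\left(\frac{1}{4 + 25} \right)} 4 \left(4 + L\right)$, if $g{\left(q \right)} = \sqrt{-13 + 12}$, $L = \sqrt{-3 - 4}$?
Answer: $- 4 \sqrt{7} + 16 i \approx -10.583 + 16.0 i$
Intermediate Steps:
$L = i \sqrt{7}$ ($L = \sqrt{-7} = i \sqrt{7} \approx 2.6458 i$)
$g{\left(q \right)} = i$ ($g{\left(q \right)} = \sqrt{-1} = i$)
$g{\left(\frac{1}{4 + 25} \right)} 4 \left(4 + L\right) = i 4 \left(4 + i \sqrt{7}\right) = i \left(16 + 4 i \sqrt{7}\right)$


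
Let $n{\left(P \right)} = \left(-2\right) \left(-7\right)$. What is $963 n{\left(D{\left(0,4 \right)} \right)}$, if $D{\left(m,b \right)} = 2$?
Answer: $13482$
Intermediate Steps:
$n{\left(P \right)} = 14$
$963 n{\left(D{\left(0,4 \right)} \right)} = 963 \cdot 14 = 13482$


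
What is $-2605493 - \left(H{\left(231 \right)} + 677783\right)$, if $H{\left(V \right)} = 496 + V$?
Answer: $-3284003$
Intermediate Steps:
$-2605493 - \left(H{\left(231 \right)} + 677783\right) = -2605493 - \left(\left(496 + 231\right) + 677783\right) = -2605493 - \left(727 + 677783\right) = -2605493 - 678510 = -3284003$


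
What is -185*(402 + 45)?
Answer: -82695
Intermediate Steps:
-185*(402 + 45) = -185*447 = -82695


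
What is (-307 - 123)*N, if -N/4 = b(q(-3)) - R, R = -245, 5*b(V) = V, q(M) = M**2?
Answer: 424496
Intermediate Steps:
b(V) = V/5
N = -4936/5 (N = -4*((1/5)*(-3)**2 - 1*(-245)) = -4*((1/5)*9 + 245) = -4*(9/5 + 245) = -4*1234/5 = -4936/5 ≈ -987.20)
(-307 - 123)*N = (-307 - 123)*(-4936/5) = -430*(-4936/5) = 424496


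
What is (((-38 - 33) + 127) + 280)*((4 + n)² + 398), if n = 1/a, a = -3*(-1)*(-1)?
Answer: 414736/3 ≈ 1.3825e+5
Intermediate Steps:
a = -3 (a = 3*(-1) = -3)
n = -⅓ (n = 1/(-3) = -⅓ ≈ -0.33333)
(((-38 - 33) + 127) + 280)*((4 + n)² + 398) = (((-38 - 33) + 127) + 280)*((4 - ⅓)² + 398) = ((-71 + 127) + 280)*((11/3)² + 398) = (56 + 280)*(121/9 + 398) = 336*(3703/9) = 414736/3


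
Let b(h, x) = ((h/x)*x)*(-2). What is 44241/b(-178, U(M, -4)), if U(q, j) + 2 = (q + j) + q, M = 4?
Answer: 44241/356 ≈ 124.27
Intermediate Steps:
U(q, j) = -2 + j + 2*q (U(q, j) = -2 + ((q + j) + q) = -2 + ((j + q) + q) = -2 + (j + 2*q) = -2 + j + 2*q)
b(h, x) = -2*h (b(h, x) = h*(-2) = -2*h)
44241/b(-178, U(M, -4)) = 44241/((-2*(-178))) = 44241/356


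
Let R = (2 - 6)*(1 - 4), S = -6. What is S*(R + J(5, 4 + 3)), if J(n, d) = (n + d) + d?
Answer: -186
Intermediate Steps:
R = 12 (R = -4*(-3) = 12)
J(n, d) = n + 2*d (J(n, d) = (d + n) + d = n + 2*d)
S*(R + J(5, 4 + 3)) = -6*(12 + (5 + 2*(4 + 3))) = -6*(12 + (5 + 2*7)) = -6*(12 + (5 + 14)) = -6*(12 + 19) = -6*31 = -186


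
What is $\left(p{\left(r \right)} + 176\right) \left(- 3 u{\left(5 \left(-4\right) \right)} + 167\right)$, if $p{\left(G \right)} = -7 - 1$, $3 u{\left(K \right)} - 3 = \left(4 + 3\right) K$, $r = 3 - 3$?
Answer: $51072$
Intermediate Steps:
$r = 0$
$u{\left(K \right)} = 1 + \frac{7 K}{3}$ ($u{\left(K \right)} = 1 + \frac{\left(4 + 3\right) K}{3} = 1 + \frac{7 K}{3}$)
$p{\left(G \right)} = -8$
$\left(p{\left(r \right)} + 176\right) \left(- 3 u{\left(5 \left(-4\right) \right)} + 167\right) = \left(-8 + 176\right) \left(- 3 \left(1 + \frac{7 \cdot 5 \left(-4\right)}{3}\right) + 167\right) = 168 \left(- 3 \left(1 + \frac{7}{3} \left(-20\right)\right) + 167\right) = 168 \left(- 3 \left(1 - \frac{140}{3}\right) + 167\right) = 168 \left(\left(-3\right) \left(- \frac{137}{3}\right) + 167\right) = 168 \left(137 + 167\right) = 168 \cdot 304 = 51072$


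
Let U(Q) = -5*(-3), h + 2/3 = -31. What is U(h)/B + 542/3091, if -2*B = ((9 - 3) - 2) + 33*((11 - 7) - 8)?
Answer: 81053/197824 ≈ 0.40972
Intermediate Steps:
h = -95/3 (h = -⅔ - 31 = -95/3 ≈ -31.667)
U(Q) = 15
B = 64 (B = -(((9 - 3) - 2) + 33*((11 - 7) - 8))/2 = -((6 - 2) + 33*(4 - 8))/2 = -(4 + 33*(-4))/2 = -(4 - 132)/2 = -½*(-128) = 64)
U(h)/B + 542/3091 = 15/64 + 542/3091 = 81053/197824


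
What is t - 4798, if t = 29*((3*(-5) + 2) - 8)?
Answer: -5407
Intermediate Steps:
t = -609 (t = 29*((-15 + 2) - 8) = 29*(-13 - 8) = 29*(-21) = -609)
t - 4798 = -609 - 4798 = -5407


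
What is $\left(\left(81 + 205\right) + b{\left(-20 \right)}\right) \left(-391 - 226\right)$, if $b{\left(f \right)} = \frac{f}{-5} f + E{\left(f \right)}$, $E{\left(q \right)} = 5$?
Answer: $-130187$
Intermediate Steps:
$b{\left(f \right)} = 5 - \frac{f^{2}}{5}$ ($b{\left(f \right)} = \frac{f}{-5} f + 5 = f \left(- \frac{1}{5}\right) f + 5 = - \frac{f}{5} f + 5 = - \frac{f^{2}}{5} + 5 = 5 - \frac{f^{2}}{5}$)
$\left(\left(81 + 205\right) + b{\left(-20 \right)}\right) \left(-391 - 226\right) = \left(\left(81 + 205\right) + \left(5 - \frac{\left(-20\right)^{2}}{5}\right)\right) \left(-391 - 226\right) = \left(286 + \left(5 - 80\right)\right) \left(-617\right) = \left(286 - 75\right) \left(-617\right) = 211 \left(-617\right) = -130187$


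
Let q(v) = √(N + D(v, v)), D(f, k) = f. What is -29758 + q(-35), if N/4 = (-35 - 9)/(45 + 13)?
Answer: -29758 + I*√31987/29 ≈ -29758.0 + 6.1672*I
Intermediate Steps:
N = -88/29 (N = 4*((-35 - 9)/(45 + 13)) = 4*(-44/58) = 4*(-44*1/58) = 4*(-22/29) = -88/29 ≈ -3.0345)
q(v) = √(-88/29 + v)
-29758 + q(-35) = -29758 + √(-2552 + 841*(-35))/29 = -29758 + √(-2552 - 29435)/29 = -29758 + √(-31987)/29 = -29758 + (I*√31987)/29 = -29758 + I*√31987/29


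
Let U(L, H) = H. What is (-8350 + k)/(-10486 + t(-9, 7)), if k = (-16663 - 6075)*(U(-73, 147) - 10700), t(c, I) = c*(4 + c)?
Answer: -239945764/10441 ≈ -22981.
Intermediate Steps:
k = 239954114 (k = (-16663 - 6075)*(147 - 10700) = -22738*(-10553) = 239954114)
(-8350 + k)/(-10486 + t(-9, 7)) = (-8350 + 239954114)/(-10486 - 9*(4 - 9)) = 239945764/(-10486 - 9*(-5)) = 239945764/(-10486 + 45) = 239945764/(-10441) = 239945764*(-1/10441) = -239945764/10441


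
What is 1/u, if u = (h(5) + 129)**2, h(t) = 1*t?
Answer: 1/17956 ≈ 5.5692e-5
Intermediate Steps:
h(t) = t
u = 17956 (u = (5 + 129)**2 = 134**2 = 17956)
1/u = 1/17956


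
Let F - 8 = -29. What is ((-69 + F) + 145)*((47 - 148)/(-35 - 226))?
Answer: 5555/261 ≈ 21.284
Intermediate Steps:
F = -21 (F = 8 - 29 = -21)
((-69 + F) + 145)*((47 - 148)/(-35 - 226)) = ((-69 - 21) + 145)*((47 - 148)/(-35 - 226)) = (-90 + 145)*(-101/(-261)) = 55*(-101*(-1/261)) = 55*(101/261) = 5555/261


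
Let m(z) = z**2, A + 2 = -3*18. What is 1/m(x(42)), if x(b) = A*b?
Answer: 1/5531904 ≈ 1.8077e-7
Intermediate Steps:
A = -56 (A = -2 - 3*18 = -2 - 54 = -56)
x(b) = -56*b
1/m(x(42)) = 1/((-56*42)**2) = 1/((-2352)**2) = 1/5531904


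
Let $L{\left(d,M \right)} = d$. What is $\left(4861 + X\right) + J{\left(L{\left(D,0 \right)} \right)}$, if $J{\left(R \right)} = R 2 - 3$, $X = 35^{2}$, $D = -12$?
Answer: $6059$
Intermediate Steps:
$X = 1225$
$J{\left(R \right)} = -3 + 2 R$ ($J{\left(R \right)} = 2 R - 3 = -3 + 2 R$)
$\left(4861 + X\right) + J{\left(L{\left(D,0 \right)} \right)} = \left(4861 + 1225\right) + \left(-3 + 2 \left(-12\right)\right) = 6086 - 27 = 6059$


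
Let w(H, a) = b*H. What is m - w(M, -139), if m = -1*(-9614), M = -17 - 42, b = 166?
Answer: 19408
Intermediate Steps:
M = -59
w(H, a) = 166*H
m = 9614
m - w(M, -139) = 9614 - 166*(-59) = 9614 - 1*(-9794) = 9614 + 9794 = 19408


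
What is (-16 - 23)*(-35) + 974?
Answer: 2339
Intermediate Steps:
(-16 - 23)*(-35) + 974 = -39*(-35) + 974 = 1365 + 974 = 2339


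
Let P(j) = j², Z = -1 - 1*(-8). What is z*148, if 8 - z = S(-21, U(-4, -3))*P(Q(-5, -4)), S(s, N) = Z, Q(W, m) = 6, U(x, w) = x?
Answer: -36112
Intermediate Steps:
Z = 7 (Z = -1 + 8 = 7)
S(s, N) = 7
z = -244 (z = 8 - 7*6² = 8 - 7*36 = 8 - 1*252 = 8 - 252 = -244)
z*148 = -244*148 = -36112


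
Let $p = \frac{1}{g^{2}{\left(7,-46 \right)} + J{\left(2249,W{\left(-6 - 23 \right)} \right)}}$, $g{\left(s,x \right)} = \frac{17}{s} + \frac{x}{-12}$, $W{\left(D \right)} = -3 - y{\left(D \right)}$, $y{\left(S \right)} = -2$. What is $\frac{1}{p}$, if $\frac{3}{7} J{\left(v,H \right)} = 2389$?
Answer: $\frac{9902293}{1764} \approx 5613.5$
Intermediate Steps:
$W{\left(D \right)} = -1$ ($W{\left(D \right)} = -3 - -2 = -3 + 2 = -1$)
$J{\left(v,H \right)} = \frac{16723}{3}$ ($J{\left(v,H \right)} = \frac{7}{3} \cdot 2389 = \frac{16723}{3}$)
$g{\left(s,x \right)} = \frac{17}{s} - \frac{x}{12}$ ($g{\left(s,x \right)} = \frac{17}{s} + x \left(- \frac{1}{12}\right) = \frac{17}{s} - \frac{x}{12}$)
$p = \frac{1764}{9902293}$ ($p = \frac{1}{\left(\frac{17}{7} - - \frac{23}{6}\right)^{2} + \frac{16723}{3}} = \frac{1}{\left(17 \cdot \frac{1}{7} + \frac{23}{6}\right)^{2} + \frac{16723}{3}} = \frac{1}{\left(\frac{17}{7} + \frac{23}{6}\right)^{2} + \frac{16723}{3}} = \frac{1}{\left(\frac{263}{42}\right)^{2} + \frac{16723}{3}} = \frac{1}{\frac{69169}{1764} + \frac{16723}{3}} = \frac{1}{\frac{9902293}{1764}} = \frac{1764}{9902293} \approx 0.00017814$)
$\frac{1}{p} = \frac{1}{\frac{1764}{9902293}} = \frac{9902293}{1764}$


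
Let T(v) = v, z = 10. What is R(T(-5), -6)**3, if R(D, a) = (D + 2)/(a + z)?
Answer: -27/64 ≈ -0.42188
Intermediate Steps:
R(D, a) = (2 + D)/(10 + a) (R(D, a) = (D + 2)/(a + 10) = (2 + D)/(10 + a))
R(T(-5), -6)**3 = ((2 - 5)/(10 - 6))**3 = (-3/4)**3 = -27/64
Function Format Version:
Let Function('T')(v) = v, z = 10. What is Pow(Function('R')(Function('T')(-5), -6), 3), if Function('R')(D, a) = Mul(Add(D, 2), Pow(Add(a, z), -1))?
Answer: Rational(-27, 64) ≈ -0.42188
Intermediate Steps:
Function('R')(D, a) = Mul(Pow(Add(10, a), -1), Add(2, D)) (Function('R')(D, a) = Mul(Add(D, 2), Pow(Add(a, 10), -1)) = Mul(Add(2, D), Pow(Add(10, a), -1)) = Mul(Pow(Add(10, a), -1), Add(2, D)))
Pow(Function('R')(Function('T')(-5), -6), 3) = Pow(Mul(Pow(Add(10, -6), -1), Add(2, -5)), 3) = Pow(Mul(Pow(4, -1), -3), 3) = Pow(Mul(Rational(1, 4), -3), 3) = Pow(Rational(-3, 4), 3) = Rational(-27, 64)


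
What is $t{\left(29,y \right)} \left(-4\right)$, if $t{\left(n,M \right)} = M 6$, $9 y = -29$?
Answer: $\frac{232}{3} \approx 77.333$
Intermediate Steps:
$y = - \frac{29}{9}$ ($y = \frac{1}{9} \left(-29\right) = - \frac{29}{9} \approx -3.2222$)
$t{\left(n,M \right)} = 6 M$
$t{\left(29,y \right)} \left(-4\right) = 6 \left(- \frac{29}{9}\right) \left(-4\right) = \left(- \frac{58}{3}\right) \left(-4\right) = \frac{232}{3}$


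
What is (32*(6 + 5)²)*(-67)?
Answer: -259424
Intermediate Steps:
(32*(6 + 5)²)*(-67) = (32*11²)*(-67) = (32*121)*(-67) = 3872*(-67) = -259424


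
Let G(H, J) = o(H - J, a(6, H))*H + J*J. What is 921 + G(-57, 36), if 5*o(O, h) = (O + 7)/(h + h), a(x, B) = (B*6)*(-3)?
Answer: 199573/90 ≈ 2217.5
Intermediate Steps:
a(x, B) = -18*B (a(x, B) = (6*B)*(-3) = -18*B)
o(O, h) = (7 + O)/(10*h) (o(O, h) = ((O + 7)/(h + h))/5 = ((7 + O)/((2*h)))/5 = ((7 + O)*(1/(2*h)))/5 = ((7 + O)/(2*h))/5 = (7 + O)/(10*h))
G(H, J) = -7/180 + J**2 - H/180 + J/180 (G(H, J) = ((7 + (H - J))/(10*((-18*H))))*H + J*J = ((-1/(18*H))*(7 + H - J)/10)*H + J**2 = (-(7 + H - J)/(180*H))*H + J**2 = (-7/180 - H/180 + J/180) + J**2 = -7/180 + J**2 - H/180 + J/180)
921 + G(-57, 36) = 921 + (-7/180 + 36**2 - 1/180*(-57) + (1/180)*36) = 921 + (-7/180 + 1296 + 19/60 + 1/5) = 921 + 116683/90 = 199573/90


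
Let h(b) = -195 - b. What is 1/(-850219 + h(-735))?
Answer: -1/849679 ≈ -1.1769e-6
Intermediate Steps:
1/(-850219 + h(-735)) = 1/(-850219 + (-195 - 1*(-735))) = 1/(-850219 + (-195 + 735)) = 1/(-850219 + 540) = 1/(-849679) = -1/849679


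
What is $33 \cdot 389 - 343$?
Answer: $12494$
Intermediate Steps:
$33 \cdot 389 - 343 = 12837 - 343 = 12494$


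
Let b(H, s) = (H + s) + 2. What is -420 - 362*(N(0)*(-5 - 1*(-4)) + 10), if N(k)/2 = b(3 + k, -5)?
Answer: -4040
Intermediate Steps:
b(H, s) = 2 + H + s
N(k) = 2*k (N(k) = 2*(2 + (3 + k) - 5) = 2*k)
-420 - 362*(N(0)*(-5 - 1*(-4)) + 10) = -420 - 362*((2*0)*(-5 - 1*(-4)) + 10) = -420 - 362*(0*(-5 + 4) + 10) = -420 - 362*(0*(-1) + 10) = -420 - 362*(0 + 10) = -420 - 362*10 = -420 - 3620 = -4040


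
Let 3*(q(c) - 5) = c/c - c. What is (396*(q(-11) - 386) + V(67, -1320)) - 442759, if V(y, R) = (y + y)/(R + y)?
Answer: -741840037/1253 ≈ -5.9205e+5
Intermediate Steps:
q(c) = 16/3 - c/3 (q(c) = 5 + (c/c - c)/3 = 5 + (1 - c)/3 = 5 + (1/3 - c/3) = 16/3 - c/3)
V(y, R) = 2*y/(R + y) (V(y, R) = (2*y)/(R + y) = 2*y/(R + y))
(396*(q(-11) - 386) + V(67, -1320)) - 442759 = (396*((16/3 - 1/3*(-11)) - 386) + 2*67/(-1320 + 67)) - 442759 = (396*((16/3 + 11/3) - 386) + 2*67/(-1253)) - 442759 = (396*(9 - 386) + 2*67*(-1/1253)) - 442759 = (396*(-377) - 134/1253) - 442759 = (-149292 - 134/1253) - 442759 = -187063010/1253 - 442759 = -741840037/1253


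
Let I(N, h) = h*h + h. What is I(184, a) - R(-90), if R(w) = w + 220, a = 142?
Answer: 20176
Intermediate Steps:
R(w) = 220 + w
I(N, h) = h + h² (I(N, h) = h² + h = h + h²)
I(184, a) - R(-90) = 142*(1 + 142) - (220 - 90) = 142*143 - 1*130 = 20306 - 130 = 20176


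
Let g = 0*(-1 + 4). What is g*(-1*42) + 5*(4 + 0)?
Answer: 20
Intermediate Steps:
g = 0 (g = 0*3 = 0)
g*(-1*42) + 5*(4 + 0) = 0*(-1*42) + 5*(4 + 0) = 0*(-42) + 5*4 = 0 + 20 = 20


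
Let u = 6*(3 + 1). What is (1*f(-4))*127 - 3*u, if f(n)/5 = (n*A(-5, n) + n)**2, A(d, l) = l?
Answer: 91368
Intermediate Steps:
u = 24 (u = 6*4 = 24)
f(n) = 5*(n + n**2)**2 (f(n) = 5*(n*n + n)**2 = 5*(n**2 + n)**2 = 5*(n + n**2)**2)
(1*f(-4))*127 - 3*u = (1*(5*(-4)**2*(1 - 4)**2))*127 - 3*24 = (1*(5*16*(-3)**2))*127 - 72 = (1*(5*16*9))*127 - 72 = (1*720)*127 - 72 = 720*127 - 72 = 91440 - 72 = 91368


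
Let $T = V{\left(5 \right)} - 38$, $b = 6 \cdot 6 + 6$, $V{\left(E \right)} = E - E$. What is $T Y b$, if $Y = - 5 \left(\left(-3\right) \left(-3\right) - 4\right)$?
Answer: $39900$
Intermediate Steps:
$V{\left(E \right)} = 0$
$b = 42$ ($b = 36 + 6 = 42$)
$T = -38$ ($T = 0 - 38 = -38$)
$Y = -25$ ($Y = - 5 \left(9 - 4\right) = \left(-5\right) 5 = -25$)
$T Y b = \left(-38\right) \left(-25\right) 42 = 950 \cdot 42 = 39900$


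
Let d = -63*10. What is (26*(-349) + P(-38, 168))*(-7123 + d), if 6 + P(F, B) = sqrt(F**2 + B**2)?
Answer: 70397240 - 15506*sqrt(7417) ≈ 6.9062e+7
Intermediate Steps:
P(F, B) = -6 + sqrt(B**2 + F**2) (P(F, B) = -6 + sqrt(F**2 + B**2) = -6 + sqrt(B**2 + F**2))
d = -630
(26*(-349) + P(-38, 168))*(-7123 + d) = (26*(-349) + (-6 + sqrt(168**2 + (-38)**2)))*(-7123 - 630) = (-9074 + (-6 + sqrt(28224 + 1444)))*(-7753) = (-9074 + (-6 + sqrt(29668)))*(-7753) = (-9074 + (-6 + 2*sqrt(7417)))*(-7753) = (-9080 + 2*sqrt(7417))*(-7753) = 70397240 - 15506*sqrt(7417)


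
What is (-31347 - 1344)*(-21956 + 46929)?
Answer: -816392343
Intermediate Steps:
(-31347 - 1344)*(-21956 + 46929) = -32691*24973 = -816392343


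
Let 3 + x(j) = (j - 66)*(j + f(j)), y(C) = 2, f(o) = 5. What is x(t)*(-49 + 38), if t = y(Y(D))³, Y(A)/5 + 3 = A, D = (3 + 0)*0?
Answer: 8327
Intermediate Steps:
D = 0 (D = 3*0 = 0)
Y(A) = -15 + 5*A
t = 8 (t = 2³ = 8)
x(j) = -3 + (-66 + j)*(5 + j) (x(j) = -3 + (j - 66)*(j + 5) = -3 + (-66 + j)*(5 + j))
x(t)*(-49 + 38) = (-333 + 8² - 61*8)*(-49 + 38) = (-333 + 64 - 488)*(-11) = -757*(-11) = 8327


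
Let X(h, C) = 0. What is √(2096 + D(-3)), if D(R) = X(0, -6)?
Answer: 4*√131 ≈ 45.782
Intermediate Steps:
D(R) = 0
√(2096 + D(-3)) = √(2096 + 0) = √2096 = 4*√131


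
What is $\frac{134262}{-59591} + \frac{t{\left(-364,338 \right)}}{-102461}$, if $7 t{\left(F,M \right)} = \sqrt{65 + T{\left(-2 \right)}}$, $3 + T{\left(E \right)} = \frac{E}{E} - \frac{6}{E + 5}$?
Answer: $- \frac{134262}{59591} - \frac{\sqrt{61}}{717227} \approx -2.2531$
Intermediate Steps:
$T{\left(E \right)} = -2 - \frac{6}{5 + E}$ ($T{\left(E \right)} = -3 - \left(\frac{6}{E + 5} - \frac{E}{E}\right) = -3 + \left(1 - \frac{6}{5 + E}\right) = -2 - \frac{6}{5 + E}$)
$t{\left(F,M \right)} = \frac{\sqrt{61}}{7}$ ($t{\left(F,M \right)} = \frac{\sqrt{65 + \frac{2 \left(-8 - -2\right)}{5 - 2}}}{7} = \frac{\sqrt{65 + \frac{2 \left(-8 + 2\right)}{3}}}{7} = \frac{\sqrt{65 + 2 \cdot \frac{1}{3} \left(-6\right)}}{7} = \frac{\sqrt{65 - 4}}{7} = \frac{\sqrt{61}}{7}$)
$\frac{134262}{-59591} + \frac{t{\left(-364,338 \right)}}{-102461} = \frac{134262}{-59591} + \frac{\frac{1}{7} \sqrt{61}}{-102461} = 134262 \left(- \frac{1}{59591}\right) + \frac{\sqrt{61}}{7} \left(- \frac{1}{102461}\right) = - \frac{134262}{59591} - \frac{\sqrt{61}}{717227}$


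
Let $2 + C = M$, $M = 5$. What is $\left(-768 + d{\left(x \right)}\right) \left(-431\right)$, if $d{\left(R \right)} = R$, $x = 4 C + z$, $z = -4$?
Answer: $327560$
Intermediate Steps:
$C = 3$ ($C = -2 + 5 = 3$)
$x = 8$ ($x = 4 \cdot 3 - 4 = 12 - 4 = 8$)
$\left(-768 + d{\left(x \right)}\right) \left(-431\right) = \left(-768 + 8\right) \left(-431\right) = \left(-760\right) \left(-431\right) = 327560$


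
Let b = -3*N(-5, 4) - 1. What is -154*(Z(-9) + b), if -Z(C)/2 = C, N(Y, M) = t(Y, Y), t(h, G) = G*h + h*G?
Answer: 20482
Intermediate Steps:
t(h, G) = 2*G*h (t(h, G) = G*h + G*h = 2*G*h)
N(Y, M) = 2*Y**2 (N(Y, M) = 2*Y*Y = 2*Y**2)
Z(C) = -2*C
b = -151 (b = -6*(-5)**2 - 1 = -6*25 - 1 = -3*50 - 1 = -150 - 1 = -151)
-154*(Z(-9) + b) = -154*(-2*(-9) - 151) = -154*(18 - 151) = -154*(-133) = 20482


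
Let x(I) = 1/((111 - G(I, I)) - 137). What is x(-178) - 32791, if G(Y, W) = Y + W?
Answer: -10821029/330 ≈ -32791.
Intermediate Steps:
G(Y, W) = W + Y
x(I) = 1/(-26 - 2*I) (x(I) = 1/((111 - (I + I)) - 137) = 1/((111 - 2*I) - 137) = 1/(-26 - 2*I))
x(-178) - 32791 = -1/(26 + 2*(-178)) - 32791 = -1/(26 - 356) - 32791 = -1/(-330) - 32791 = -1*(-1/330) - 32791 = 1/330 - 32791 = -10821029/330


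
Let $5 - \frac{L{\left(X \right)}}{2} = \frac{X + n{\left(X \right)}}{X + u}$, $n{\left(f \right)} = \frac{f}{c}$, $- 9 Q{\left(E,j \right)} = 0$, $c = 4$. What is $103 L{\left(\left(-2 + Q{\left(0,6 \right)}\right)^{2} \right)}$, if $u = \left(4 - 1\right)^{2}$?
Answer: $\frac{12360}{13} \approx 950.77$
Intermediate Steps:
$Q{\left(E,j \right)} = 0$ ($Q{\left(E,j \right)} = \left(- \frac{1}{9}\right) 0 = 0$)
$n{\left(f \right)} = \frac{f}{4}$
$u = 9$ ($u = 3^{2} = 9$)
$L{\left(X \right)} = 10 - \frac{5 X}{2 \left(9 + X\right)}$ ($L{\left(X \right)} = 10 - 2 \frac{X + \frac{X}{4}}{X + 9} = 10 - 2 \frac{\frac{5}{4} X}{9 + X} = 10 - 2 \frac{5 X}{4 \left(9 + X\right)} = 10 - \frac{5 X}{2 \left(9 + X\right)}$)
$103 L{\left(\left(-2 + Q{\left(0,6 \right)}\right)^{2} \right)} = 103 \frac{15 \left(12 + \left(-2 + 0\right)^{2}\right)}{2 \left(9 + \left(-2 + 0\right)^{2}\right)} = 103 \frac{15 \left(12 + \left(-2\right)^{2}\right)}{2 \left(9 + \left(-2\right)^{2}\right)} = 103 \frac{15 \left(12 + 4\right)}{2 \left(9 + 4\right)} = 103 \cdot \frac{15}{2} \cdot \frac{1}{13} \cdot 16 = 103 \cdot \frac{120}{13} = \frac{12360}{13}$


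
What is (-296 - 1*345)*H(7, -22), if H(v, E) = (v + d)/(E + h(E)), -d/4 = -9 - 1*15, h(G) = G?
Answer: 66023/44 ≈ 1500.5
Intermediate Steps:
d = 96 (d = -4*(-9 - 1*15) = -4*(-9 - 15) = -4*(-24) = 96)
H(v, E) = (96 + v)/(2*E) (H(v, E) = (v + 96)/(E + E) = (96 + v)/((2*E)) = (96 + v)*(1/(2*E)) = (96 + v)/(2*E))
(-296 - 1*345)*H(7, -22) = (-296 - 1*345)*((½)*(96 + 7)/(-22)) = (-296 - 345)*((½)*(-1/22)*103) = -641*(-103/44) = 66023/44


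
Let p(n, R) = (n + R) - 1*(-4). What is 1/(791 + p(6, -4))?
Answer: 1/797 ≈ 0.0012547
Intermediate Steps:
p(n, R) = 4 + R + n (p(n, R) = (R + n) + 4 = 4 + R + n)
1/(791 + p(6, -4)) = 1/(791 + (4 - 4 + 6)) = 1/(791 + 6) = 1/797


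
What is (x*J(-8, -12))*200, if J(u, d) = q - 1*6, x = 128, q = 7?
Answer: 25600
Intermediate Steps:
J(u, d) = 1 (J(u, d) = 7 - 1*6 = 7 - 6 = 1)
(x*J(-8, -12))*200 = (128*1)*200 = 128*200 = 25600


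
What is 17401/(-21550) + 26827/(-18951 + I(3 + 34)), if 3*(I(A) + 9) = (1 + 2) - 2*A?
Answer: -2725369901/1227294050 ≈ -2.2206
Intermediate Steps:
I(A) = -8 - 2*A/3 (I(A) = -9 + ((1 + 2) - 2*A)/3 = -9 + (3 - 2*A)/3 = -9 + (1 - 2*A/3) = -8 - 2*A/3)
17401/(-21550) + 26827/(-18951 + I(3 + 34)) = 17401/(-21550) + 26827/(-18951 + (-8 - 2*(3 + 34)/3)) = 17401*(-1/21550) + 26827/(-18951 + (-8 - 2/3*37)) = -17401/21550 + 26827/(-18951 + (-8 - 74/3)) = -17401/21550 + 26827/(-18951 - 98/3) = -17401/21550 + 26827/(-56951/3) = -17401/21550 + 26827*(-3/56951) = -17401/21550 - 80481/56951 = -2725369901/1227294050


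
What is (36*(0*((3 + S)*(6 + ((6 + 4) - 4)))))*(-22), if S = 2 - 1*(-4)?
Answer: 0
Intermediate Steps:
S = 6 (S = 2 + 4 = 6)
(36*(0*((3 + S)*(6 + ((6 + 4) - 4)))))*(-22) = (36*(0*((3 + 6)*(6 + ((6 + 4) - 4)))))*(-22) = (36*(0*(9*(6 + (10 - 4)))))*(-22) = (36*(0*(9*(6 + 6))))*(-22) = (36*(0*(9*12)))*(-22) = (36*(0*108))*(-22) = (36*0)*(-22) = 0*(-22) = 0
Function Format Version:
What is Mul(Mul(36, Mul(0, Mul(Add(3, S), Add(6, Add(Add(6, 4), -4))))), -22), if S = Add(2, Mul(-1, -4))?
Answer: 0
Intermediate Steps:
S = 6 (S = Add(2, 4) = 6)
Mul(Mul(36, Mul(0, Mul(Add(3, S), Add(6, Add(Add(6, 4), -4))))), -22) = Mul(Mul(36, Mul(0, Mul(Add(3, 6), Add(6, Add(Add(6, 4), -4))))), -22) = Mul(Mul(36, Mul(0, Mul(9, Add(6, Add(10, -4))))), -22) = Mul(Mul(36, Mul(0, Mul(9, Add(6, 6)))), -22) = Mul(Mul(36, Mul(0, Mul(9, 12))), -22) = Mul(Mul(36, Mul(0, 108)), -22) = Mul(Mul(36, 0), -22) = Mul(0, -22) = 0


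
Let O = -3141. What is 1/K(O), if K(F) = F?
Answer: -1/3141 ≈ -0.00031837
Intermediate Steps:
1/K(O) = 1/(-3141) = -1/3141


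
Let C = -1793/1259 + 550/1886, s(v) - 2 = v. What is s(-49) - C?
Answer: -54455565/1187237 ≈ -45.867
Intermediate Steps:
s(v) = 2 + v
C = -1344574/1187237 (C = -1793*1/1259 + 550*(1/1886) = -1793/1259 + 275/943 = -1344574/1187237 ≈ -1.1325)
s(-49) - C = (2 - 49) - 1*(-1344574/1187237) = -47 + 1344574/1187237 = -54455565/1187237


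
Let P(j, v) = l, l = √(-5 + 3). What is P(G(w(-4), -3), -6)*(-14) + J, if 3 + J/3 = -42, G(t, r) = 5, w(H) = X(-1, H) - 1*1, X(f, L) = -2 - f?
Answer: -135 - 14*I*√2 ≈ -135.0 - 19.799*I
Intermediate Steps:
w(H) = -2 (w(H) = (-2 - 1*(-1)) - 1*1 = (-2 + 1) - 1 = -1 - 1 = -2)
l = I*√2 (l = √(-2) = I*√2 ≈ 1.4142*I)
P(j, v) = I*√2
J = -135 (J = -9 + 3*(-42) = -9 - 126 = -135)
P(G(w(-4), -3), -6)*(-14) + J = (I*√2)*(-14) - 135 = -14*I*√2 - 135 = -135 - 14*I*√2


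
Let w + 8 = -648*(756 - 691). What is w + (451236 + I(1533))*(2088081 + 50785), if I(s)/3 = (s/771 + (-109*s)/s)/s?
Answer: 126748001573268364/131327 ≈ 9.6513e+11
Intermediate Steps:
I(s) = 3*(-109 + s/771)/s (I(s) = 3*((s/771 + (-109*s)/s)/s) = 3*((s*(1/771) - 109)/s) = 3*((s/771 - 109)/s) = 3*((-109 + s/771)/s) = 3*(-109 + s/771)/s)
w = -42128 (w = -8 - 648*(756 - 691) = -8 - 648*65 = -8 - 42120 = -42128)
w + (451236 + I(1533))*(2088081 + 50785) = -42128 + (451236 + (1/257)*(-84039 + 1533)/1533)*(2088081 + 50785) = -42128 + (451236 + (1/257)*(1/1533)*(-82506))*2138866 = -42128 + (451236 - 27502/131327)*2138866 = -42128 + (59259442670/131327)*2138866 = -42128 + 126748007105812220/131327 = 126748001573268364/131327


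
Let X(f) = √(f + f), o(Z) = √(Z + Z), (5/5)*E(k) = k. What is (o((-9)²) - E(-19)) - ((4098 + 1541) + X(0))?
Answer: -5620 + 9*√2 ≈ -5607.3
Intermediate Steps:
E(k) = k
o(Z) = √2*√Z (o(Z) = √(2*Z) = √2*√Z)
X(f) = √2*√f (X(f) = √(2*f) = √2*√f)
(o((-9)²) - E(-19)) - ((4098 + 1541) + X(0)) = (√2*√((-9)²) - 1*(-19)) - ((4098 + 1541) + √2*√0) = (√2*√81 + 19) - (5639 + √2*0) = (√2*9 + 19) - (5639 + 0) = (9*√2 + 19) - 1*5639 = (19 + 9*√2) - 5639 = -5620 + 9*√2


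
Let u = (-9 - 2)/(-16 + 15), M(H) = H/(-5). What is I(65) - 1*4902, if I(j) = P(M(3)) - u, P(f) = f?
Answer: -24568/5 ≈ -4913.6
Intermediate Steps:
M(H) = -H/5 (M(H) = H*(-⅕) = -H/5)
u = 11 (u = -11/(-1) = -11*(-1) = 11)
I(j) = -58/5 (I(j) = -⅕*3 - 1*11 = -⅗ - 11 = -58/5)
I(65) - 1*4902 = -58/5 - 1*4902 = -58/5 - 4902 = -24568/5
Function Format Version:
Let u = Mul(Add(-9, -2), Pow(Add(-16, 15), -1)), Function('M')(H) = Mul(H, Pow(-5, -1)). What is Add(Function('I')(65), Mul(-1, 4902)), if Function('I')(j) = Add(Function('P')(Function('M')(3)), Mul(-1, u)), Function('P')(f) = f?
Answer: Rational(-24568, 5) ≈ -4913.6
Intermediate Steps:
Function('M')(H) = Mul(Rational(-1, 5), H) (Function('M')(H) = Mul(H, Rational(-1, 5)) = Mul(Rational(-1, 5), H))
u = 11 (u = Mul(-11, Pow(-1, -1)) = Mul(-11, -1) = 11)
Function('I')(j) = Rational(-58, 5) (Function('I')(j) = Add(Mul(Rational(-1, 5), 3), Mul(-1, 11)) = Add(Rational(-3, 5), -11) = Rational(-58, 5))
Add(Function('I')(65), Mul(-1, 4902)) = Add(Rational(-58, 5), Mul(-1, 4902)) = Add(Rational(-58, 5), -4902) = Rational(-24568, 5)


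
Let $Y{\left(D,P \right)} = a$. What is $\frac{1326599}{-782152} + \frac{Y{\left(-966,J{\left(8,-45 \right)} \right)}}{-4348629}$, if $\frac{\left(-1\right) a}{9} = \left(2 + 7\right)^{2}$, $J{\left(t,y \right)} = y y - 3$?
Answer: $- \frac{640924077107}{377920985512} \approx -1.6959$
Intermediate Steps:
$J{\left(t,y \right)} = -3 + y^{2}$ ($J{\left(t,y \right)} = y^{2} - 3 = -3 + y^{2}$)
$a = -729$ ($a = - 9 \left(2 + 7\right)^{2} = - 9 \cdot 9^{2} = \left(-9\right) 81 = -729$)
$Y{\left(D,P \right)} = -729$
$\frac{1326599}{-782152} + \frac{Y{\left(-966,J{\left(8,-45 \right)} \right)}}{-4348629} = \frac{1326599}{-782152} - \frac{729}{-4348629} = 1326599 \left(- \frac{1}{782152}\right) - - \frac{81}{483181} = - \frac{1326599}{782152} + \frac{81}{483181} = - \frac{640924077107}{377920985512}$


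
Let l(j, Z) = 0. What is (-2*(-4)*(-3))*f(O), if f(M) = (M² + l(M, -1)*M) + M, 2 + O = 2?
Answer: 0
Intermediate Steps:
O = 0 (O = -2 + 2 = 0)
f(M) = M + M² (f(M) = (M² + 0*M) + M = (M² + 0) + M = M² + M = M + M²)
(-2*(-4)*(-3))*f(O) = (-2*(-4)*(-3))*(0*(1 + 0)) = (-(-8)*(-3))*(0*1) = -1*24*0 = -24*0 = 0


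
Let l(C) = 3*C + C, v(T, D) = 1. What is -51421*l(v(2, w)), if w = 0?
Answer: -205684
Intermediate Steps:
l(C) = 4*C
-51421*l(v(2, w)) = -205684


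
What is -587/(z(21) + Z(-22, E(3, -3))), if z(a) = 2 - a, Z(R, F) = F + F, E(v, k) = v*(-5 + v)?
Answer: 587/31 ≈ 18.935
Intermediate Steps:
Z(R, F) = 2*F
-587/(z(21) + Z(-22, E(3, -3))) = -587/((2 - 1*21) + 2*(3*(-5 + 3))) = -587/((2 - 21) + 2*(3*(-2))) = -587/(-19 + 2*(-6)) = -587/(-19 - 12) = -587/(-31) = -587*(-1/31) = 587/31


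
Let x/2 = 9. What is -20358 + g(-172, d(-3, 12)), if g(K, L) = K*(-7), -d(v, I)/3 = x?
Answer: -19154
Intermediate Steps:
x = 18 (x = 2*9 = 18)
d(v, I) = -54 (d(v, I) = -3*18 = -54)
g(K, L) = -7*K
-20358 + g(-172, d(-3, 12)) = -20358 - 7*(-172) = -20358 + 1204 = -19154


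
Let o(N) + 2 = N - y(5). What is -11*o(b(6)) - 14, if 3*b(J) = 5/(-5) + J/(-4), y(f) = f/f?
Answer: 169/6 ≈ 28.167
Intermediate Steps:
y(f) = 1
b(J) = -⅓ - J/12 (b(J) = (5/(-5) + J/(-4))/3 = (5*(-⅕) + J*(-¼))/3 = (-1 - J/4)/3 = -⅓ - J/12)
o(N) = -3 + N (o(N) = -2 + (N - 1*1) = -2 + (N - 1) = -2 + (-1 + N) = -3 + N)
-11*o(b(6)) - 14 = -11*(-3 + (-⅓ - 1/12*6)) - 14 = -11*(-3 + (-⅓ - ½)) - 14 = -11*(-3 - ⅚) - 14 = -11*(-23/6) - 14 = 253/6 - 14 = 169/6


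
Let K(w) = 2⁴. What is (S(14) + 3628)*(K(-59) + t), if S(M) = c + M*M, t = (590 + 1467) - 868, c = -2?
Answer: 4605510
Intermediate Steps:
t = 1189 (t = 2057 - 868 = 1189)
K(w) = 16
S(M) = -2 + M² (S(M) = -2 + M*M = -2 + M²)
(S(14) + 3628)*(K(-59) + t) = ((-2 + 14²) + 3628)*(16 + 1189) = ((-2 + 196) + 3628)*1205 = (194 + 3628)*1205 = 3822*1205 = 4605510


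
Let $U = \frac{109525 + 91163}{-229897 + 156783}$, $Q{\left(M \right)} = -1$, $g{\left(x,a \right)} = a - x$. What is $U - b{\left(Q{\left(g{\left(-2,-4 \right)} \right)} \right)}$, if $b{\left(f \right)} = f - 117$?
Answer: $\frac{4213382}{36557} \approx 115.26$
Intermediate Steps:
$b{\left(f \right)} = -117 + f$ ($b{\left(f \right)} = f - 117 = -117 + f$)
$U = - \frac{100344}{36557}$ ($U = \frac{200688}{-73114} = 200688 \left(- \frac{1}{73114}\right) = - \frac{100344}{36557} \approx -2.7449$)
$U - b{\left(Q{\left(g{\left(-2,-4 \right)} \right)} \right)} = - \frac{100344}{36557} - \left(-117 - 1\right) = - \frac{100344}{36557} - -118 = - \frac{100344}{36557} + 118 = \frac{4213382}{36557}$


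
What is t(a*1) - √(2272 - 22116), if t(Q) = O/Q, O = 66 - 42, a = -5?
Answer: -24/5 - 22*I*√41 ≈ -4.8 - 140.87*I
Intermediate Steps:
O = 24
t(Q) = 24/Q
t(a*1) - √(2272 - 22116) = 24/((-5*1)) - √(2272 - 22116) = 24/(-5) - √(-19844) = 24*(-⅕) - 22*I*√41 = -24/5 - 22*I*√41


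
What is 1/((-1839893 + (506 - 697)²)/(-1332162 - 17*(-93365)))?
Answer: -255043/1803412 ≈ -0.14142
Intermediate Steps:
1/((-1839893 + (506 - 697)²)/(-1332162 - 17*(-93365))) = 1/((-1839893 + (-191)²)/(-1332162 + 1587205)) = 1/((-1839893 + 36481)/255043) = 1/(-1803412*1/255043) = 1/(-1803412/255043) = -255043/1803412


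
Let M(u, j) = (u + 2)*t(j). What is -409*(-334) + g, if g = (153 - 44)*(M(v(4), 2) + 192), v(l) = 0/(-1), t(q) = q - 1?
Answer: 157752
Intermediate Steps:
t(q) = -1 + q
v(l) = 0 (v(l) = 0*(-1) = 0)
M(u, j) = (-1 + j)*(2 + u) (M(u, j) = (u + 2)*(-1 + j) = (2 + u)*(-1 + j) = (-1 + j)*(2 + u))
g = 21146 (g = (153 - 44)*((-1 + 2)*(2 + 0) + 192) = 109*(1*2 + 192) = 109*(2 + 192) = 109*194 = 21146)
-409*(-334) + g = -409*(-334) + 21146 = 136606 + 21146 = 157752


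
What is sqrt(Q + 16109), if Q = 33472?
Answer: 3*sqrt(5509) ≈ 222.67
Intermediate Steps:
sqrt(Q + 16109) = sqrt(33472 + 16109) = sqrt(49581) = 3*sqrt(5509)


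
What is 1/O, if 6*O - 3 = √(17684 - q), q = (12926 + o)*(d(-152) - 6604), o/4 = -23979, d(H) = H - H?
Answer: 18/548048285 - 12*I*√137012069/548048285 ≈ 3.2844e-8 - 0.0002563*I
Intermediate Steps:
d(H) = 0
o = -95916 (o = 4*(-23979) = -95916)
q = 548065960 (q = (12926 - 95916)*(0 - 6604) = -82990*(-6604) = 548065960)
O = ½ + I*√137012069/3 (O = ½ + √(17684 - 1*548065960)/6 = ½ + √(17684 - 548065960)/6 = ½ + √(-548048276)/6 = ½ + (2*I*√137012069)/6 = ½ + I*√137012069/3 ≈ 0.5 + 3901.7*I)
1/O = 1/(½ + I*√137012069/3)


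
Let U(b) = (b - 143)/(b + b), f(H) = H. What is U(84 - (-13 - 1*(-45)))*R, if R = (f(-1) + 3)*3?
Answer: -21/4 ≈ -5.2500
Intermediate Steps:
R = 6 (R = (-1 + 3)*3 = 2*3 = 6)
U(b) = (-143 + b)/(2*b) (U(b) = (-143 + b)/((2*b)) = (-143 + b)*(1/(2*b)) = (-143 + b)/(2*b))
U(84 - (-13 - 1*(-45)))*R = ((-143 + (84 - (-13 - 1*(-45))))/(2*(84 - (-13 - 1*(-45)))))*6 = ((-143 + (84 - (-13 + 45)))/(2*(84 - (-13 + 45))))*6 = ((-143 + (84 - 1*32))/(2*(84 - 1*32)))*6 = ((-143 + (84 - 32))/(2*(84 - 32)))*6 = ((½)*(-143 + 52)/52)*6 = ((½)*(1/52)*(-91))*6 = -7/8*6 = -21/4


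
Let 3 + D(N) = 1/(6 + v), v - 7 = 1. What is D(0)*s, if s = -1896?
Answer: 38868/7 ≈ 5552.6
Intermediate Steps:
v = 8 (v = 7 + 1 = 8)
D(N) = -41/14 (D(N) = -3 + 1/(6 + 8) = -3 + 1/14 = -41/14)
D(0)*s = -41/14*(-1896) = 38868/7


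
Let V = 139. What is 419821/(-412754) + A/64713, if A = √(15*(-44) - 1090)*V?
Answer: -419821/412754 + 695*I*√70/64713 ≈ -1.0171 + 0.089855*I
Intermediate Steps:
A = 695*I*√70 (A = √(15*(-44) - 1090)*139 = √(-660 - 1090)*139 = √(-1750)*139 = (5*I*√70)*139 = 695*I*√70 ≈ 5814.8*I)
419821/(-412754) + A/64713 = 419821/(-412754) + (695*I*√70)/64713 = 419821*(-1/412754) + (695*I*√70)*(1/64713) = -419821/412754 + 695*I*√70/64713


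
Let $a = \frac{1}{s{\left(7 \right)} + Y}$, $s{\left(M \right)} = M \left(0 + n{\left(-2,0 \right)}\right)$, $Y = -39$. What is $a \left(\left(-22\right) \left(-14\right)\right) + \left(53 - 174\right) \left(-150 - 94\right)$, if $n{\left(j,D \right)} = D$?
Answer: $\frac{1151128}{39} \approx 29516.0$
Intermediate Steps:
$s{\left(M \right)} = 0$ ($s{\left(M \right)} = M \left(0 + 0\right) = M 0 = 0$)
$a = - \frac{1}{39}$ ($a = \frac{1}{0 - 39} = \frac{1}{-39} = - \frac{1}{39} \approx -0.025641$)
$a \left(\left(-22\right) \left(-14\right)\right) + \left(53 - 174\right) \left(-150 - 94\right) = - \frac{\left(-22\right) \left(-14\right)}{39} + \left(53 - 174\right) \left(-150 - 94\right) = \left(- \frac{1}{39}\right) 308 - -29524 = - \frac{308}{39} + 29524 = \frac{1151128}{39}$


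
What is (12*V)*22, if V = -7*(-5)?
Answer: 9240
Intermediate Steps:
V = 35
(12*V)*22 = (12*35)*22 = 420*22 = 9240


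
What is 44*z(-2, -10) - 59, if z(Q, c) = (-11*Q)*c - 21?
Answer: -10663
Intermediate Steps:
z(Q, c) = -21 - 11*Q*c (z(Q, c) = -11*Q*c - 21 = -21 - 11*Q*c)
44*z(-2, -10) - 59 = 44*(-21 - 11*(-2)*(-10)) - 59 = 44*(-21 - 220) - 59 = 44*(-241) - 59 = -10604 - 59 = -10663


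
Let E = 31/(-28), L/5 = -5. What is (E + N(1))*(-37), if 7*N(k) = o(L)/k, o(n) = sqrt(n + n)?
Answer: 1147/28 - 185*I*sqrt(2)/7 ≈ 40.964 - 37.376*I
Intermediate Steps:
L = -25 (L = 5*(-5) = -25)
o(n) = sqrt(2)*sqrt(n) (o(n) = sqrt(2*n) = sqrt(2)*sqrt(n))
E = -31/28 (E = 31*(-1/28) = -31/28 ≈ -1.1071)
N(k) = 5*I*sqrt(2)/(7*k) (N(k) = ((sqrt(2)*sqrt(-25))/k)/7 = ((sqrt(2)*(5*I))/k)/7 = ((5*I*sqrt(2))/k)/7 = (5*I*sqrt(2)/k)/7 = 5*I*sqrt(2)/(7*k))
(E + N(1))*(-37) = (-31/28 + (5/7)*I*sqrt(2)/1)*(-37) = (-31/28 + (5/7)*I*sqrt(2)*1)*(-37) = (-31/28 + 5*I*sqrt(2)/7)*(-37) = 1147/28 - 185*I*sqrt(2)/7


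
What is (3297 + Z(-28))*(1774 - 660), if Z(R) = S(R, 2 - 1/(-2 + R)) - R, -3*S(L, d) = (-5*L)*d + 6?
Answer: 32365042/9 ≈ 3.5961e+6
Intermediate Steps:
S(L, d) = -2 + 5*L*d/3 (S(L, d) = -((-5*L)*d + 6)/3 = -(-5*L*d + 6)/3 = -(6 - 5*L*d)/3 = -2 + 5*L*d/3)
Z(R) = -2 - R + 5*R*(2 - 1/(-2 + R))/3 (Z(R) = (-2 + 5*R*(2 - 1/(-2 + R))/3) - R = -2 - R + 5*R*(2 - 1/(-2 + R))/3)
(3297 + Z(-28))*(1774 - 660) = (3297 + (12 - 25*(-28) + 7*(-28)**2)/(3*(-2 - 28)))*(1774 - 660) = (3297 + (1/3)*(12 + 700 + 7*784)/(-30))*1114 = (3297 + (1/3)*(-1/30)*(12 + 700 + 5488))*1114 = (3297 + (1/3)*(-1/30)*6200)*1114 = (3297 - 620/9)*1114 = (29053/9)*1114 = 32365042/9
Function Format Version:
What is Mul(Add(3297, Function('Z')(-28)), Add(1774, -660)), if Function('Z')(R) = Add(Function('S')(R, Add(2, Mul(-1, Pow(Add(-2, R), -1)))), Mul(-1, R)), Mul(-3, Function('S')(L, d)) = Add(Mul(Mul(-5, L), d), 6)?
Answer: Rational(32365042, 9) ≈ 3.5961e+6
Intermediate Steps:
Function('S')(L, d) = Add(-2, Mul(Rational(5, 3), L, d)) (Function('S')(L, d) = Mul(Rational(-1, 3), Add(Mul(Mul(-5, L), d), 6)) = Mul(Rational(-1, 3), Add(Mul(-5, L, d), 6)) = Mul(Rational(-1, 3), Add(6, Mul(-5, L, d))) = Add(-2, Mul(Rational(5, 3), L, d)))
Function('Z')(R) = Add(-2, Mul(-1, R), Mul(Rational(5, 3), R, Add(2, Mul(-1, Pow(Add(-2, R), -1))))) (Function('Z')(R) = Add(Add(-2, Mul(Rational(5, 3), R, Add(2, Mul(-1, Pow(Add(-2, R), -1))))), Mul(-1, R)) = Add(-2, Mul(-1, R), Mul(Rational(5, 3), R, Add(2, Mul(-1, Pow(Add(-2, R), -1))))))
Mul(Add(3297, Function('Z')(-28)), Add(1774, -660)) = Mul(Add(3297, Mul(Rational(1, 3), Pow(Add(-2, -28), -1), Add(12, Mul(-25, -28), Mul(7, Pow(-28, 2))))), Add(1774, -660)) = Mul(Add(3297, Mul(Rational(1, 3), Pow(-30, -1), Add(12, 700, Mul(7, 784)))), 1114) = Mul(Add(3297, Mul(Rational(1, 3), Rational(-1, 30), Add(12, 700, 5488))), 1114) = Mul(Add(3297, Mul(Rational(1, 3), Rational(-1, 30), 6200)), 1114) = Mul(Add(3297, Rational(-620, 9)), 1114) = Mul(Rational(29053, 9), 1114) = Rational(32365042, 9)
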